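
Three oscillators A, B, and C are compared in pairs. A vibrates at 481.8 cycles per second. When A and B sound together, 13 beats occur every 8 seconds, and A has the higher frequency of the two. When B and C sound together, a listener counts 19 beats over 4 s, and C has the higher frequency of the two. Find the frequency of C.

484.925 Hz

A–B: Beat frequency = 13/8 = 1.625 Hz.
B is below A, so f_B = 481.8 − 1.625 = 480.175 Hz.
B–C: Beat frequency = 19/4 = 4.75 Hz.
C is above B, so f_C = 480.175 + 4.75 = 484.925 Hz.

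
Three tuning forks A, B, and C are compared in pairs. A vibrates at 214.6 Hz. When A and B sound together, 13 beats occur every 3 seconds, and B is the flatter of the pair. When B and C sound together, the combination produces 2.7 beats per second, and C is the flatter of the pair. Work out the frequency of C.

207.5667 Hz

A–B: Beat frequency = 13/3 = 4.3333 Hz.
B is below A, so f_B = 214.6 − 4.3333 = 210.2667 Hz.
C is below B, so f_C = 210.2667 − 2.7 = 207.5667 Hz.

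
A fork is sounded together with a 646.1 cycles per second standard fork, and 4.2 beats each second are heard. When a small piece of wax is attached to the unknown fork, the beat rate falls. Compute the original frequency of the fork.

|f − 646.1| = 4.2, so the fork was at either 641.9 Hz or 650.3 Hz.
Loading a fork with wax lowers its frequency; the adjustment lowers the fork's frequency.
The beat rate fell, so the adjustment moved the fork toward 646.1 Hz — it must have started above the reference.

650.3 Hz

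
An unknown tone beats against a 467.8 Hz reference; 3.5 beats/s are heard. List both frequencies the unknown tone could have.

|f − 467.8| = 3.5, so f = 467.8 ± 3.5.

464.3 Hz or 471.3 Hz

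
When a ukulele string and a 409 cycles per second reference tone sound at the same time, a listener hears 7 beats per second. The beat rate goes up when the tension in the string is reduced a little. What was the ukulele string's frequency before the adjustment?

402 Hz

|f − 409| = 7, so the ukulele string was at either 402 Hz or 416 Hz.
Lower tension means lower frequency; the adjustment lowers the ukulele string's frequency.
The beat rate rose, so the adjustment moved the ukulele string further from 409 Hz — it was already below the reference.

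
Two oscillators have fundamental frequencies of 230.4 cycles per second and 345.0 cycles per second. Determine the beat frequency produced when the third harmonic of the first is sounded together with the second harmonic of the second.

1.2 Hz

Third harmonic of the first: 3·230.4 = 691.2 Hz.
Second harmonic of the second: 2·345.0 = 690.0 Hz.
f_beat = |691.2 − 690.0| = 1.2 Hz.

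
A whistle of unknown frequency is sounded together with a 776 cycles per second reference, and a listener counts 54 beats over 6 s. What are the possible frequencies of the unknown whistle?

767 Hz or 785 Hz

Beat frequency = 54/6 = 9 Hz.
|f − 776| = 9, so f = 776 ± 9.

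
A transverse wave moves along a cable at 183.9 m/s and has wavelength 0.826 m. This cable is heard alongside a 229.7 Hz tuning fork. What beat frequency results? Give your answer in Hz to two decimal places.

7.06 Hz

Source frequency f = v/λ = 183.9/0.826 = 222.6392 Hz.
f_beat = |222.6392 − 229.7| = 7.06 Hz.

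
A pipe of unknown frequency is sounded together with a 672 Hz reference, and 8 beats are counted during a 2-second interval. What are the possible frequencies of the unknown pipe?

Beat frequency = 8/2 = 4 Hz.
|f − 672| = 4, so f = 672 ± 4.

668 Hz or 676 Hz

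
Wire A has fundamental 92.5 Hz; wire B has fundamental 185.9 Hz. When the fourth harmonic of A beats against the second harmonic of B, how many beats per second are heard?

1.8 Hz

Fourth harmonic of the first: 4·92.5 = 370.0 Hz.
Second harmonic of the second: 2·185.9 = 371.8 Hz.
f_beat = |370.0 − 371.8| = 1.8 Hz.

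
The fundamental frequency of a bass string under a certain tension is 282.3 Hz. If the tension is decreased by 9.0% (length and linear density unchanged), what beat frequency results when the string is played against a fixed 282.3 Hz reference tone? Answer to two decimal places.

For a string, f ∝ √T, so the new frequency is 282.3·√0.910 = 269.2970 Hz.
f_beat = |269.2970 − 282.3| = 13.00 Hz.

13.00 Hz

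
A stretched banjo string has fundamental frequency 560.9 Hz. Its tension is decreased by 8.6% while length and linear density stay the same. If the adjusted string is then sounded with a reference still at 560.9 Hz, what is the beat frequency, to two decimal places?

For a string, f ∝ √T, so the new frequency is 560.9·√0.914 = 536.2392 Hz.
f_beat = |536.2392 − 560.9| = 24.66 Hz.

24.66 Hz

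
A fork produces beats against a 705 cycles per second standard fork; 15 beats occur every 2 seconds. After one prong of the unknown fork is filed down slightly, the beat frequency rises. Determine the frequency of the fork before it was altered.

Beat frequency = 15/2 = 7.5 Hz.
|f − 705| = 7.5, so the fork was at either 697.5 Hz or 712.5 Hz.
Filing a prong removes mass and raises the fork's frequency; the adjustment raises the fork's frequency.
The beat rate rose, so the adjustment moved the fork further from 705 Hz — it was already above the reference.

712.5 Hz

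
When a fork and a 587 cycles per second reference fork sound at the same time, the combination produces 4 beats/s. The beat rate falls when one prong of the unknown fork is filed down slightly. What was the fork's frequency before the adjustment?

|f − 587| = 4, so the fork was at either 583 Hz or 591 Hz.
Filing a prong removes mass and raises the fork's frequency; the adjustment raises the fork's frequency.
The beat rate fell, so the adjustment moved the fork toward 587 Hz — it must have started below the reference.

583 Hz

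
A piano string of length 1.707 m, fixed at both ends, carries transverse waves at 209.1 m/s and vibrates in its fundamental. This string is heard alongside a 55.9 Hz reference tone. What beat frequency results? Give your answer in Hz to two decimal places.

For a string fixed at both ends, f_n = n·v/(2L) = 1·209.1/(2·1.707) = 61.2478 Hz.
f_beat = |61.2478 − 55.9| = 5.35 Hz.

5.35 Hz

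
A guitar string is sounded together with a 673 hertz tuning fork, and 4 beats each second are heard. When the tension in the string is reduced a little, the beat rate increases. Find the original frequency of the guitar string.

|f − 673| = 4, so the guitar string was at either 669 Hz or 677 Hz.
Lower tension means lower frequency; the adjustment lowers the guitar string's frequency.
The beat rate rose, so the adjustment moved the guitar string further from 673 Hz — it was already below the reference.

669 Hz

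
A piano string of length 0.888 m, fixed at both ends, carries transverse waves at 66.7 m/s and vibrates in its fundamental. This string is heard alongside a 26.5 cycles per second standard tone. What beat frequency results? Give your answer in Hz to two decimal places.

For a string fixed at both ends, f_n = n·v/(2L) = 1·66.7/(2·0.888) = 37.5563 Hz.
f_beat = |37.5563 − 26.5| = 11.06 Hz.

11.06 Hz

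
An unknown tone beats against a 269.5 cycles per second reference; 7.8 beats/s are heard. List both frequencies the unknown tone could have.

261.7 Hz or 277.3 Hz

|f − 269.5| = 7.8, so f = 269.5 ± 7.8.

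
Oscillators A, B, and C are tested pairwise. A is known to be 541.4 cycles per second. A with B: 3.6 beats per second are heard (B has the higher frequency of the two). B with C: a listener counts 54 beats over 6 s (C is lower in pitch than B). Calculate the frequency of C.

536 Hz

B is above A, so f_B = 541.4 + 3.6 = 545 Hz.
B–C: Beat frequency = 54/6 = 9 Hz.
C is below B, so f_C = 545 − 9 = 536 Hz.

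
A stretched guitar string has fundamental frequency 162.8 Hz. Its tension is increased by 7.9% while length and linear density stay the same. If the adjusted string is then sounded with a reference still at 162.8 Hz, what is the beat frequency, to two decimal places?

6.31 Hz

For a string, f ∝ √T, so the new frequency is 162.8·√1.079 = 169.1084 Hz.
f_beat = |169.1084 − 162.8| = 6.31 Hz.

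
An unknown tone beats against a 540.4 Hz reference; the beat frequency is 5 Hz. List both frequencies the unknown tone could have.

|f − 540.4| = 5, so f = 540.4 ± 5.

535.4 Hz or 545.4 Hz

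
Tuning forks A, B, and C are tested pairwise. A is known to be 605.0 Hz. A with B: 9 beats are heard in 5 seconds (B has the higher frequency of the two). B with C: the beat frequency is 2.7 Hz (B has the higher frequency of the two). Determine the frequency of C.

A–B: Beat frequency = 9/5 = 1.8 Hz.
B is above A, so f_B = 605.0 + 1.8 = 606.8 Hz.
C is below B, so f_C = 606.8 − 2.7 = 604.1 Hz.

604.1 Hz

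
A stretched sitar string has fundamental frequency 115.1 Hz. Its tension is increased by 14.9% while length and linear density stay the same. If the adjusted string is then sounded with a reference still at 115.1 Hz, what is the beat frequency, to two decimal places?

8.28 Hz

For a string, f ∝ √T, so the new frequency is 115.1·√1.149 = 123.3773 Hz.
f_beat = |123.3773 − 115.1| = 8.28 Hz.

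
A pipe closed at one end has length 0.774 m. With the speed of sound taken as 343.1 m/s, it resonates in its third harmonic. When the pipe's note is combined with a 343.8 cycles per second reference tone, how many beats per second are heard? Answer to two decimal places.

Closed pipe (odd harmonics): f_n = n·v/(4L) = 3·343.1/(4·0.774) = 332.4612 Hz.
f_beat = |332.4612 − 343.8| = 11.34 Hz.

11.34 Hz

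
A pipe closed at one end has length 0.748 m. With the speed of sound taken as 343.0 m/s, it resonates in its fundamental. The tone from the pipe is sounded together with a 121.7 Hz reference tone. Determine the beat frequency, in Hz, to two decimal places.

Closed pipe (odd harmonics): f_n = n·v/(4L) = 1·343.0/(4·0.748) = 114.6390 Hz.
f_beat = |114.6390 − 121.7| = 7.06 Hz.

7.06 Hz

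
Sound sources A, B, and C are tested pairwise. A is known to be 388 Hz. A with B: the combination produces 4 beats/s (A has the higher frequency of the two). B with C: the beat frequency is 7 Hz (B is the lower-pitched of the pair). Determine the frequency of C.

B is below A, so f_B = 388 − 4 = 384 Hz.
C is above B, so f_C = 384 + 7 = 391 Hz.

391 Hz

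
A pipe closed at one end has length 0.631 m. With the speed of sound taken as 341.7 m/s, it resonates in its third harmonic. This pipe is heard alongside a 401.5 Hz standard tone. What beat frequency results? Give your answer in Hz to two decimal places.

Closed pipe (odd harmonics): f_n = n·v/(4L) = 3·341.7/(4·0.631) = 406.1410 Hz.
f_beat = |406.1410 − 401.5| = 4.64 Hz.

4.64 Hz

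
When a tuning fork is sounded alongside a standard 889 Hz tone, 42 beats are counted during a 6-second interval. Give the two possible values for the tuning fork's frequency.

Beat frequency = 42/6 = 7 Hz.
|f − 889| = 7, so f = 889 ± 7.

882 Hz or 896 Hz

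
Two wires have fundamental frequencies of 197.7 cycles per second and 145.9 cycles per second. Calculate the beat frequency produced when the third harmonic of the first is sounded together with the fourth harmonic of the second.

9.5 Hz

Third harmonic of the first: 3·197.7 = 593.1 Hz.
Fourth harmonic of the second: 4·145.9 = 583.6 Hz.
f_beat = |593.1 − 583.6| = 9.5 Hz.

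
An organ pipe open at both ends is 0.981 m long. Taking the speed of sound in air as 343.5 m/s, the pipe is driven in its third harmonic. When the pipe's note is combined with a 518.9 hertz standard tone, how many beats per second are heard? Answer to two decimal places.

6.33 Hz

Open pipe: f_n = n·v/(2L) = 3·343.5/(2·0.981) = 525.2294 Hz.
f_beat = |525.2294 − 518.9| = 6.33 Hz.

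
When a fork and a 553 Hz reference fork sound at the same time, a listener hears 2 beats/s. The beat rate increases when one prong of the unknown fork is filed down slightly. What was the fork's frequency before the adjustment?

|f − 553| = 2, so the fork was at either 551 Hz or 555 Hz.
Filing a prong removes mass and raises the fork's frequency; the adjustment raises the fork's frequency.
The beat rate rose, so the adjustment moved the fork further from 553 Hz — it was already above the reference.

555 Hz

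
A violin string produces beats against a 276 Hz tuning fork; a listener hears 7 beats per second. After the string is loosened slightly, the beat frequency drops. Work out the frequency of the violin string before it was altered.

|f − 276| = 7, so the violin string was at either 269 Hz or 283 Hz.
Reducing tension lowers a string's frequency; the adjustment lowers the violin string's frequency.
The beat rate fell, so the adjustment moved the violin string toward 276 Hz — it must have started above the reference.

283 Hz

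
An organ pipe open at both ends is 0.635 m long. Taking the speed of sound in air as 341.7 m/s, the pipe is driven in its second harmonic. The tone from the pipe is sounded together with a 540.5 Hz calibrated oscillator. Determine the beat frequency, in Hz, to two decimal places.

Open pipe: f_n = n·v/(2L) = 2·341.7/(2·0.635) = 538.1102 Hz.
f_beat = |538.1102 − 540.5| = 2.39 Hz.

2.39 Hz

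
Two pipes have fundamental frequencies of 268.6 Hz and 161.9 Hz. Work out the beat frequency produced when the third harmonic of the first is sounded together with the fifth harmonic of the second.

3.7 Hz

Third harmonic of the first: 3·268.6 = 805.8 Hz.
Fifth harmonic of the second: 5·161.9 = 809.5 Hz.
f_beat = |805.8 − 809.5| = 3.7 Hz.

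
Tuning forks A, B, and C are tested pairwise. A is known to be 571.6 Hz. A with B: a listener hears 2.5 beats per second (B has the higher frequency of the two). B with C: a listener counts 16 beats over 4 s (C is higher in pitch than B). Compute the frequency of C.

578.1 Hz

B is above A, so f_B = 571.6 + 2.5 = 574.1 Hz.
B–C: Beat frequency = 16/4 = 4 Hz.
C is above B, so f_C = 574.1 + 4 = 578.1 Hz.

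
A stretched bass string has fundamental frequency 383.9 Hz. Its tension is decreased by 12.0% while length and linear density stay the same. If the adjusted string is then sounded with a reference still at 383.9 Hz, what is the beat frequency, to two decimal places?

For a string, f ∝ √T, so the new frequency is 383.9·√0.880 = 360.1301 Hz.
f_beat = |360.1301 − 383.9| = 23.77 Hz.

23.77 Hz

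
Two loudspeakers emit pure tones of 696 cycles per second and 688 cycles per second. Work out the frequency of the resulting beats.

f_beat = |f₁ − f₂|.
|696 − 688| = 8 Hz.

8 Hz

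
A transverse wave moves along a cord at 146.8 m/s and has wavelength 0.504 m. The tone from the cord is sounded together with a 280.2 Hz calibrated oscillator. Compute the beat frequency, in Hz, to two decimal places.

Source frequency f = v/λ = 146.8/0.504 = 291.2698 Hz.
f_beat = |291.2698 − 280.2| = 11.07 Hz.

11.07 Hz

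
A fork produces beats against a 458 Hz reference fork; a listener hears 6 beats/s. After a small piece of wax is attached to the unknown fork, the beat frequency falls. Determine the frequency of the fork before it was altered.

|f − 458| = 6, so the fork was at either 452 Hz or 464 Hz.
Loading a fork with wax lowers its frequency; the adjustment lowers the fork's frequency.
The beat rate fell, so the adjustment moved the fork toward 458 Hz — it must have started above the reference.

464 Hz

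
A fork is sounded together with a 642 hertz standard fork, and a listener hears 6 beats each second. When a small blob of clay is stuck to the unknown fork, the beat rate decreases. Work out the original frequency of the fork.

|f − 642| = 6, so the fork was at either 636 Hz or 648 Hz.
Adding mass to a fork lowers its frequency; the adjustment lowers the fork's frequency.
The beat rate fell, so the adjustment moved the fork toward 642 Hz — it must have started above the reference.

648 Hz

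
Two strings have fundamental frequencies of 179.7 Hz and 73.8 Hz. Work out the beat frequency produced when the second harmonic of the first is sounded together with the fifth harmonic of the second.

9.6 Hz

Second harmonic of the first: 2·179.7 = 359.4 Hz.
Fifth harmonic of the second: 5·73.8 = 369.0 Hz.
f_beat = |359.4 − 369.0| = 9.6 Hz.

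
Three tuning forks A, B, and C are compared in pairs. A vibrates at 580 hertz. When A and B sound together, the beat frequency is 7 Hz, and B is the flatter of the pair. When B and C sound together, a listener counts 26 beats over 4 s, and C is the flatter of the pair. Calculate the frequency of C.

B is below A, so f_B = 580 − 7 = 573 Hz.
B–C: Beat frequency = 26/4 = 6.5 Hz.
C is below B, so f_C = 573 − 6.5 = 566.5 Hz.

566.5 Hz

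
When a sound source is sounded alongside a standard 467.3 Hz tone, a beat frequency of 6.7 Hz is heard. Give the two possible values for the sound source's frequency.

|f − 467.3| = 6.7, so f = 467.3 ± 6.7.

460.6 Hz or 474 Hz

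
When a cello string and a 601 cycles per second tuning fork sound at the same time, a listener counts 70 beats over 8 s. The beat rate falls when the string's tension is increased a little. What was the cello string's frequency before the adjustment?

592.25 Hz

Beat frequency = 70/8 = 8.75 Hz.
|f − 601| = 8.75, so the cello string was at either 592.25 Hz or 609.75 Hz.
Higher tension means higher frequency; the adjustment raises the cello string's frequency.
The beat rate fell, so the adjustment moved the cello string toward 601 Hz — it must have started below the reference.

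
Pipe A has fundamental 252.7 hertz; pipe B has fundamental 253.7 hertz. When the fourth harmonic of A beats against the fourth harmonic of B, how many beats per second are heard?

Fourth harmonic of the first: 4·252.7 = 1010.8 Hz.
Fourth harmonic of the second: 4·253.7 = 1014.8 Hz.
f_beat = |1010.8 − 1014.8| = 4.0 Hz.

4.0 Hz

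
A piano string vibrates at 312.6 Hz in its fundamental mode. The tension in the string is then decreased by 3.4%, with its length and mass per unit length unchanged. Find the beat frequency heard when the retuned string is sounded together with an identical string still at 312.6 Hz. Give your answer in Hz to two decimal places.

For a string, f ∝ √T, so the new frequency is 312.6·√0.966 = 307.2398 Hz.
f_beat = |307.2398 − 312.6| = 5.36 Hz.

5.36 Hz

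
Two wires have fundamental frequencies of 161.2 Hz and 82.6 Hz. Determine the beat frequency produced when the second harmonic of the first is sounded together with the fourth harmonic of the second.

Second harmonic of the first: 2·161.2 = 322.4 Hz.
Fourth harmonic of the second: 4·82.6 = 330.4 Hz.
f_beat = |322.4 − 330.4| = 8.0 Hz.

8.0 Hz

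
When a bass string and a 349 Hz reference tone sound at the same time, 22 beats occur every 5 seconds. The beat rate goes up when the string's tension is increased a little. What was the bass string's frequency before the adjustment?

Beat frequency = 22/5 = 4.4 Hz.
|f − 349| = 4.4, so the bass string was at either 344.6 Hz or 353.4 Hz.
Higher tension means higher frequency; the adjustment raises the bass string's frequency.
The beat rate rose, so the adjustment moved the bass string further from 349 Hz — it was already above the reference.

353.4 Hz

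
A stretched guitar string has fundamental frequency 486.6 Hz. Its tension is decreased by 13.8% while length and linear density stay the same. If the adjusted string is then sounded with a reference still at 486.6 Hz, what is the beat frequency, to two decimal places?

34.82 Hz

For a string, f ∝ √T, so the new frequency is 486.6·√0.862 = 451.7787 Hz.
f_beat = |451.7787 − 486.6| = 34.82 Hz.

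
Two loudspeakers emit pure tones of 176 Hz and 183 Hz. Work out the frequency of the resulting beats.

7 Hz

f_beat = |f₁ − f₂|.
|176 − 183| = 7 Hz.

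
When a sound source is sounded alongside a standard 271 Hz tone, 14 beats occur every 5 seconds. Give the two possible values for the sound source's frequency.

Beat frequency = 14/5 = 2.8 Hz.
|f − 271| = 2.8, so f = 271 ± 2.8.

268.2 Hz or 273.8 Hz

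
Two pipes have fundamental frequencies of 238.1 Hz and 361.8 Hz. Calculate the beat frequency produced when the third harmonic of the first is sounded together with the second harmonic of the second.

Third harmonic of the first: 3·238.1 = 714.3 Hz.
Second harmonic of the second: 2·361.8 = 723.6 Hz.
f_beat = |714.3 − 723.6| = 9.3 Hz.

9.3 Hz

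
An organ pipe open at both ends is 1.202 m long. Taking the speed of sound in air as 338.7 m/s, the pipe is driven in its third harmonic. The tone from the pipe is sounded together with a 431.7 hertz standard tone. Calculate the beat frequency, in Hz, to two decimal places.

Open pipe: f_n = n·v/(2L) = 3·338.7/(2·1.202) = 422.6705 Hz.
f_beat = |422.6705 − 431.7| = 9.03 Hz.

9.03 Hz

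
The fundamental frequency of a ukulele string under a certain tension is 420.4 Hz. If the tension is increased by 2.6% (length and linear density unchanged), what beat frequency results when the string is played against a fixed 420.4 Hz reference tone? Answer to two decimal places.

5.43 Hz

For a string, f ∝ √T, so the new frequency is 420.4·√1.026 = 425.8301 Hz.
f_beat = |425.8301 − 420.4| = 5.43 Hz.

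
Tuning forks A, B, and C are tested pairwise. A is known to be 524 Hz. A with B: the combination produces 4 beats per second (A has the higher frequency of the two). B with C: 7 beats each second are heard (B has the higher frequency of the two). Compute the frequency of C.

513 Hz

B is below A, so f_B = 524 − 4 = 520 Hz.
C is below B, so f_C = 520 − 7 = 513 Hz.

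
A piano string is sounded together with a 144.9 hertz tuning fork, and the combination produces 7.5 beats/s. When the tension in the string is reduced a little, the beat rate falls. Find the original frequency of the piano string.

152.4 Hz

|f − 144.9| = 7.5, so the piano string was at either 137.4 Hz or 152.4 Hz.
Lower tension means lower frequency; the adjustment lowers the piano string's frequency.
The beat rate fell, so the adjustment moved the piano string toward 144.9 Hz — it must have started above the reference.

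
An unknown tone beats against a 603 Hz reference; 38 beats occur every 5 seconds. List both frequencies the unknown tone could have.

595.4 Hz or 610.6 Hz

Beat frequency = 38/5 = 7.6 Hz.
|f − 603| = 7.6, so f = 603 ± 7.6.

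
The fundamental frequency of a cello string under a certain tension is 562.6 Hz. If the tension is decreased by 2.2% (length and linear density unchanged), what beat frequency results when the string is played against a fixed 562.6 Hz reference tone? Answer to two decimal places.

6.22 Hz

For a string, f ∝ √T, so the new frequency is 562.6·√0.978 = 556.3770 Hz.
f_beat = |556.3770 − 562.6| = 6.22 Hz.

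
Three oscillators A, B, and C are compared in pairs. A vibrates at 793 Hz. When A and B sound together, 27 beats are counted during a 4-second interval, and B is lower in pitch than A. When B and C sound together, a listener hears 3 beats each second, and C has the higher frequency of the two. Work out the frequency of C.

A–B: Beat frequency = 27/4 = 6.75 Hz.
B is below A, so f_B = 793 − 6.75 = 786.25 Hz.
C is above B, so f_C = 786.25 + 3 = 789.25 Hz.

789.25 Hz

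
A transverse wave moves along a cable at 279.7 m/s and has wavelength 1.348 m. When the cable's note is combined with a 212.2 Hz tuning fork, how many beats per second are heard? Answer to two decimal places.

4.71 Hz

Source frequency f = v/λ = 279.7/1.348 = 207.4926 Hz.
f_beat = |207.4926 − 212.2| = 4.71 Hz.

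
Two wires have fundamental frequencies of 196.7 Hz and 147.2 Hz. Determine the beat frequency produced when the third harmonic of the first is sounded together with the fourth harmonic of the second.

Third harmonic of the first: 3·196.7 = 590.1 Hz.
Fourth harmonic of the second: 4·147.2 = 588.8 Hz.
f_beat = |590.1 − 588.8| = 1.3 Hz.

1.3 Hz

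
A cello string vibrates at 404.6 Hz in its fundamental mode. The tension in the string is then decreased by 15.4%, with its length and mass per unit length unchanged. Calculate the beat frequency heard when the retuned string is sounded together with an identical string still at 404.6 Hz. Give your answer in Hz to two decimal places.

For a string, f ∝ √T, so the new frequency is 404.6·√0.846 = 372.1440 Hz.
f_beat = |372.1440 − 404.6| = 32.46 Hz.

32.46 Hz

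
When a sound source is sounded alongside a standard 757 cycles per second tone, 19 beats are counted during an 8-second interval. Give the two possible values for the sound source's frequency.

Beat frequency = 19/8 = 2.375 Hz.
|f − 757| = 2.375, so f = 757 ± 2.375.

754.625 Hz or 759.375 Hz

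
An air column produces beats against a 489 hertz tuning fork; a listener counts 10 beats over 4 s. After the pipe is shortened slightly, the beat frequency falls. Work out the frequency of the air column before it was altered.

Beat frequency = 10/4 = 2.5 Hz.
|f − 489| = 2.5, so the air column was at either 486.5 Hz or 491.5 Hz.
A shorter pipe has a higher fundamental; the adjustment raises the air column's frequency.
The beat rate fell, so the adjustment moved the air column toward 489 Hz — it must have started below the reference.

486.5 Hz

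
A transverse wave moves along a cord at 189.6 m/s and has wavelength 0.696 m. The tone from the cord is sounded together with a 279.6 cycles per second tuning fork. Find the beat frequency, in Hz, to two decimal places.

Source frequency f = v/λ = 189.6/0.696 = 272.4138 Hz.
f_beat = |272.4138 − 279.6| = 7.19 Hz.

7.19 Hz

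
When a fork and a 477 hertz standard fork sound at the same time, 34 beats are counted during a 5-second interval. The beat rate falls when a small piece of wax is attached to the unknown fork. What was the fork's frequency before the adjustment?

Beat frequency = 34/5 = 6.8 Hz.
|f − 477| = 6.8, so the fork was at either 470.2 Hz or 483.8 Hz.
Loading a fork with wax lowers its frequency; the adjustment lowers the fork's frequency.
The beat rate fell, so the adjustment moved the fork toward 477 Hz — it must have started above the reference.

483.8 Hz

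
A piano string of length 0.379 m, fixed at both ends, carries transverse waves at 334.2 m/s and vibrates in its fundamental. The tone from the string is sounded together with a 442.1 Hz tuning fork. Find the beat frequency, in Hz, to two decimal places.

For a string fixed at both ends, f_n = n·v/(2L) = 1·334.2/(2·0.379) = 440.8971 Hz.
f_beat = |440.8971 − 442.1| = 1.20 Hz.

1.20 Hz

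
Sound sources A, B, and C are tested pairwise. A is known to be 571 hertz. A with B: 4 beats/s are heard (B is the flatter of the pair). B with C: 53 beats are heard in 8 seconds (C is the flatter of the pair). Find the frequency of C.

B is below A, so f_B = 571 − 4 = 567 Hz.
B–C: Beat frequency = 53/8 = 6.625 Hz.
C is below B, so f_C = 567 − 6.625 = 560.375 Hz.

560.375 Hz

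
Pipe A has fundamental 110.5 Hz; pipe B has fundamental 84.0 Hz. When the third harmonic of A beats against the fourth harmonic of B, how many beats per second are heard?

Third harmonic of the first: 3·110.5 = 331.5 Hz.
Fourth harmonic of the second: 4·84.0 = 336.0 Hz.
f_beat = |331.5 − 336.0| = 4.5 Hz.

4.5 Hz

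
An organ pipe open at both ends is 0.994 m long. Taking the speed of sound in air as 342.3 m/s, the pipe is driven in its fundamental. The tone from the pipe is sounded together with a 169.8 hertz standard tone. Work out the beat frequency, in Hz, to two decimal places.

2.38 Hz

Open pipe: f_n = n·v/(2L) = 1·342.3/(2·0.994) = 172.1831 Hz.
f_beat = |172.1831 − 169.8| = 2.38 Hz.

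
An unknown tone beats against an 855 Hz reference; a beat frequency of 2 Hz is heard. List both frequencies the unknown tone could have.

853 Hz or 857 Hz

|f − 855| = 2, so f = 855 ± 2.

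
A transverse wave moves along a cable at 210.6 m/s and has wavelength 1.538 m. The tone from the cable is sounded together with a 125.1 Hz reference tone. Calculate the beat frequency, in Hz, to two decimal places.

Source frequency f = v/λ = 210.6/1.538 = 136.9311 Hz.
f_beat = |136.9311 − 125.1| = 11.83 Hz.

11.83 Hz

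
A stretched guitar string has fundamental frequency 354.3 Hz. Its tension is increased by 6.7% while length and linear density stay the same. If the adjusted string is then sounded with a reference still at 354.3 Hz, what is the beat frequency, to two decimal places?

For a string, f ∝ √T, so the new frequency is 354.3·√1.067 = 365.9766 Hz.
f_beat = |365.9766 − 354.3| = 11.68 Hz.

11.68 Hz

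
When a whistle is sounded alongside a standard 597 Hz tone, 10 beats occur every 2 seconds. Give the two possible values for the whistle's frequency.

Beat frequency = 10/2 = 5 Hz.
|f − 597| = 5, so f = 597 ± 5.

592 Hz or 602 Hz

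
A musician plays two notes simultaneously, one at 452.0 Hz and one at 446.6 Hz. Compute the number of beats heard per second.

5.4 Hz

f_beat = |f₁ − f₂|.
|452.0 − 446.6| = 5.4 Hz.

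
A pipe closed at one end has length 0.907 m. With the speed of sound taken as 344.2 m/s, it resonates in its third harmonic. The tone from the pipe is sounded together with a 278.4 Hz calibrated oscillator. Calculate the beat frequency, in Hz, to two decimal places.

6.22 Hz

Closed pipe (odd harmonics): f_n = n·v/(4L) = 3·344.2/(4·0.907) = 284.6196 Hz.
f_beat = |284.6196 − 278.4| = 6.22 Hz.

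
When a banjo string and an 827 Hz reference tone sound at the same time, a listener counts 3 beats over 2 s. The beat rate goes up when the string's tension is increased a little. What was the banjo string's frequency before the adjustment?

828.5 Hz

Beat frequency = 3/2 = 1.5 Hz.
|f − 827| = 1.5, so the banjo string was at either 825.5 Hz or 828.5 Hz.
Higher tension means higher frequency; the adjustment raises the banjo string's frequency.
The beat rate rose, so the adjustment moved the banjo string further from 827 Hz — it was already above the reference.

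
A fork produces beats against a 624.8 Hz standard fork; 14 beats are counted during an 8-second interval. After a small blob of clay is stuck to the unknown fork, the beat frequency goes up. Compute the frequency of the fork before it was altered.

Beat frequency = 14/8 = 1.75 Hz.
|f − 624.8| = 1.75, so the fork was at either 623.05 Hz or 626.55 Hz.
Adding mass to a fork lowers its frequency; the adjustment lowers the fork's frequency.
The beat rate rose, so the adjustment moved the fork further from 624.8 Hz — it was already below the reference.

623.05 Hz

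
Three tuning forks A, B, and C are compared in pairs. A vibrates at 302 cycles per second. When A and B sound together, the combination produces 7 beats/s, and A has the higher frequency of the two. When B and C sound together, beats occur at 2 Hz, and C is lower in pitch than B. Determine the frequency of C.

B is below A, so f_B = 302 − 7 = 295 Hz.
C is below B, so f_C = 295 − 2 = 293 Hz.

293 Hz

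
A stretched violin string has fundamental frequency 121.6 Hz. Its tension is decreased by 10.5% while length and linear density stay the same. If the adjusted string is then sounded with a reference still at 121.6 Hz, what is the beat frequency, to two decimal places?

6.56 Hz

For a string, f ∝ √T, so the new frequency is 121.6·√0.895 = 115.0390 Hz.
f_beat = |115.0390 − 121.6| = 6.56 Hz.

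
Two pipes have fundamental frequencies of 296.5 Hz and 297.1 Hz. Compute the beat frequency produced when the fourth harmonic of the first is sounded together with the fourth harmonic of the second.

Fourth harmonic of the first: 4·296.5 = 1186.0 Hz.
Fourth harmonic of the second: 4·297.1 = 1188.4 Hz.
f_beat = |1186.0 − 1188.4| = 2.4 Hz.

2.4 Hz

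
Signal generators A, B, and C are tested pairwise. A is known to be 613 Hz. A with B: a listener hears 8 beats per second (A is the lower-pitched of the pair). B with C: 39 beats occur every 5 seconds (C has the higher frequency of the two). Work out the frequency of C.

628.8 Hz

B is above A, so f_B = 613 + 8 = 621 Hz.
B–C: Beat frequency = 39/5 = 7.8 Hz.
C is above B, so f_C = 621 + 7.8 = 628.8 Hz.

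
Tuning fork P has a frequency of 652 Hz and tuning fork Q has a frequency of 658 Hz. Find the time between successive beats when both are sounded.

f_beat = |652 − 658| = 6 Hz.
Beat period T = 1 / f_beat = 1 / 6 s.

0.167 s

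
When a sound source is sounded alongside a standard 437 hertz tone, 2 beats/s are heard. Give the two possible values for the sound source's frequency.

|f − 437| = 2, so f = 437 ± 2.

435 Hz or 439 Hz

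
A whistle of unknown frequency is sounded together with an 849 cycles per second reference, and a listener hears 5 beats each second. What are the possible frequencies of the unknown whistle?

|f − 849| = 5, so f = 849 ± 5.

844 Hz or 854 Hz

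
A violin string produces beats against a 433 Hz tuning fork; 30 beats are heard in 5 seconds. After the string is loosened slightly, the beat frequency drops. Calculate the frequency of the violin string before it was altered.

439 Hz

Beat frequency = 30/5 = 6 Hz.
|f − 433| = 6, so the violin string was at either 427 Hz or 439 Hz.
Reducing tension lowers a string's frequency; the adjustment lowers the violin string's frequency.
The beat rate fell, so the adjustment moved the violin string toward 433 Hz — it must have started above the reference.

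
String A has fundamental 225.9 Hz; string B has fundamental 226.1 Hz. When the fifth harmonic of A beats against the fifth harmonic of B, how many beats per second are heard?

Fifth harmonic of the first: 5·225.9 = 1129.5 Hz.
Fifth harmonic of the second: 5·226.1 = 1130.5 Hz.
f_beat = |1129.5 − 1130.5| = 1.0 Hz.

1.0 Hz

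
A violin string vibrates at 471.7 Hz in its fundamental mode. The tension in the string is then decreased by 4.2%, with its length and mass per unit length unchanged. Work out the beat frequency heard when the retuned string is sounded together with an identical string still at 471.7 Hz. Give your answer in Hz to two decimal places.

For a string, f ∝ √T, so the new frequency is 471.7·√0.958 = 461.6880 Hz.
f_beat = |461.6880 − 471.7| = 10.01 Hz.

10.01 Hz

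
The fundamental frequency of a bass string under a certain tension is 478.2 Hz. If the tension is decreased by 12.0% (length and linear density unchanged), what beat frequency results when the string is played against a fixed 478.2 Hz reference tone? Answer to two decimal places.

29.61 Hz

For a string, f ∝ √T, so the new frequency is 478.2·√0.880 = 448.5914 Hz.
f_beat = |448.5914 − 478.2| = 29.61 Hz.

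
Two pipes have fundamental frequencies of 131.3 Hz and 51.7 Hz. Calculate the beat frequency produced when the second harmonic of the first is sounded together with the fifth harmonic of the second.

Second harmonic of the first: 2·131.3 = 262.6 Hz.
Fifth harmonic of the second: 5·51.7 = 258.5 Hz.
f_beat = |262.6 − 258.5| = 4.1 Hz.

4.1 Hz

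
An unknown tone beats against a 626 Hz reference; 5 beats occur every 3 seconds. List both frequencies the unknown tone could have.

Beat frequency = 5/3 = 1.6667 Hz.
|f − 626| = 1.6667, so f = 626 ± 1.6667.

624.3333 Hz or 627.6667 Hz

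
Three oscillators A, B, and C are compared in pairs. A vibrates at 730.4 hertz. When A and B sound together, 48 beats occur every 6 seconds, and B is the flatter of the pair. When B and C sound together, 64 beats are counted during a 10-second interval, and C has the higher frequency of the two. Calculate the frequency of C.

A–B: Beat frequency = 48/6 = 8 Hz.
B is below A, so f_B = 730.4 − 8 = 722.4 Hz.
B–C: Beat frequency = 64/10 = 6.4 Hz.
C is above B, so f_C = 722.4 + 6.4 = 728.8 Hz.

728.8 Hz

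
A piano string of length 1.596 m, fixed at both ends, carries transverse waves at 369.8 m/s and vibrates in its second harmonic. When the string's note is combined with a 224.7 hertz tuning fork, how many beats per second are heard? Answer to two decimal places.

7.00 Hz

For a string fixed at both ends, f_n = n·v/(2L) = 2·369.8/(2·1.596) = 231.7043 Hz.
f_beat = |231.7043 − 224.7| = 7.00 Hz.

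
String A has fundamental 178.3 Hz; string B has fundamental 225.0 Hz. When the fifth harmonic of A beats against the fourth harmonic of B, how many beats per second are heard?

8.5 Hz

Fifth harmonic of the first: 5·178.3 = 891.5 Hz.
Fourth harmonic of the second: 4·225.0 = 900.0 Hz.
f_beat = |891.5 − 900.0| = 8.5 Hz.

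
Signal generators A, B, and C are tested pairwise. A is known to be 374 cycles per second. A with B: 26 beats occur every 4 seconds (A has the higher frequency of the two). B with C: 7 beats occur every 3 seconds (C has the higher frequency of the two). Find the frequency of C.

369.8333 Hz

A–B: Beat frequency = 26/4 = 6.5 Hz.
B is below A, so f_B = 374 − 6.5 = 367.5 Hz.
B–C: Beat frequency = 7/3 = 2.3333 Hz.
C is above B, so f_C = 367.5 + 2.3333 = 369.8333 Hz.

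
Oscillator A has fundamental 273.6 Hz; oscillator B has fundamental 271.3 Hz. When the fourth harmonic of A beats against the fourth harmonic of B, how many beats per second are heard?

Fourth harmonic of the first: 4·273.6 = 1094.4 Hz.
Fourth harmonic of the second: 4·271.3 = 1085.2 Hz.
f_beat = |1094.4 − 1085.2| = 9.2 Hz.

9.2 Hz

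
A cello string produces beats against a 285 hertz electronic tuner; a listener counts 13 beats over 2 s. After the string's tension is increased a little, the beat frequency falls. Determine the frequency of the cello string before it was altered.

278.5 Hz

Beat frequency = 13/2 = 6.5 Hz.
|f − 285| = 6.5, so the cello string was at either 278.5 Hz or 291.5 Hz.
Higher tension means higher frequency; the adjustment raises the cello string's frequency.
The beat rate fell, so the adjustment moved the cello string toward 285 Hz — it must have started below the reference.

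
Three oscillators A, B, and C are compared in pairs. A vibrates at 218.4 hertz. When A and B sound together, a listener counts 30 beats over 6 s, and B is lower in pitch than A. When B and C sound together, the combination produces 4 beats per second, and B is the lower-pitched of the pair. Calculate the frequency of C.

217.4 Hz

A–B: Beat frequency = 30/6 = 5 Hz.
B is below A, so f_B = 218.4 − 5 = 213.4 Hz.
C is above B, so f_C = 213.4 + 4 = 217.4 Hz.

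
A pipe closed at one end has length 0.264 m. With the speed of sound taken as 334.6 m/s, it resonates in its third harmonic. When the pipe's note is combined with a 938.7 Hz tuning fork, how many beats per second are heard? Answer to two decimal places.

11.87 Hz

Closed pipe (odd harmonics): f_n = n·v/(4L) = 3·334.6/(4·0.264) = 950.5682 Hz.
f_beat = |950.5682 − 938.7| = 11.87 Hz.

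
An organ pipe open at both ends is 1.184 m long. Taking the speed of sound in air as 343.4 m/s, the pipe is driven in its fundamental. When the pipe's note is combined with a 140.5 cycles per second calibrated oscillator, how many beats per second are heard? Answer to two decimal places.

4.52 Hz

Open pipe: f_n = n·v/(2L) = 1·343.4/(2·1.184) = 145.0169 Hz.
f_beat = |145.0169 − 140.5| = 4.52 Hz.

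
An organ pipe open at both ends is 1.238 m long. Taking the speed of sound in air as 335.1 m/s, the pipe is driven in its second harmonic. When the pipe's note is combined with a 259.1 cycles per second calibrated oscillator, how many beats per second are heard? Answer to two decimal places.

11.58 Hz

Open pipe: f_n = n·v/(2L) = 2·335.1/(2·1.238) = 270.6785 Hz.
f_beat = |270.6785 − 259.1| = 11.58 Hz.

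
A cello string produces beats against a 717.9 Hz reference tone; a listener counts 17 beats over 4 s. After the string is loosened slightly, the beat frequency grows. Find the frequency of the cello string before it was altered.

713.65 Hz

Beat frequency = 17/4 = 4.25 Hz.
|f − 717.9| = 4.25, so the cello string was at either 713.65 Hz or 722.15 Hz.
Reducing tension lowers a string's frequency; the adjustment lowers the cello string's frequency.
The beat rate rose, so the adjustment moved the cello string further from 717.9 Hz — it was already below the reference.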